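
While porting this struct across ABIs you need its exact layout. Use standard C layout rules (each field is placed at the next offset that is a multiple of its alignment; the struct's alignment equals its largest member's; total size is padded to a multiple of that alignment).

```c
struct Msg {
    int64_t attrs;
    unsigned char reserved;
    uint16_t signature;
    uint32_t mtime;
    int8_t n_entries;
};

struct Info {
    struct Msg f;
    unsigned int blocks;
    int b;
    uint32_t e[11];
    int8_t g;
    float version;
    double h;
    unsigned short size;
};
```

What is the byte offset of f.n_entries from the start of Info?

16

Msg: @0: attrs [8B, align 8] → 8; @8: reserved [1B, align 1] → 9; +1 pad (align 2); @10: signature [2B, align 2] → 12; @12: mtime [4B, align 4] → 16; @16: n_entries [1B, align 1] → 17; +7 tail pad (align 8); size 24, align 8
@0: f [24B, align 8] → 24
within Msg: n_entries at 16
0 + 16 = 16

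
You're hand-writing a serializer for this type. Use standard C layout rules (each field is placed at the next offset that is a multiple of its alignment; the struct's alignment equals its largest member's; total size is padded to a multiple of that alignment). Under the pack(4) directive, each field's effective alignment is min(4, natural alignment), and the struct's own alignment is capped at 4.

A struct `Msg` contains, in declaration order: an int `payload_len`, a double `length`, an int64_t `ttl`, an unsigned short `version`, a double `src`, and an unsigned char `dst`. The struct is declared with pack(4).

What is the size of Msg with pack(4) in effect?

0..4  payload_len  (4B, 4-aligned)
4..12  length  (8B, 4-aligned)
12..20  ttl  (8B, 4-aligned)
20..22  version  (2B, 2-aligned)
22..24  -- padding (2B)
24..32  src  (8B, 4-aligned)
32..33  dst  (1B, 1-aligned)
33..36  -- tail padding (3B)
sizeof = 36, alignof = 4

36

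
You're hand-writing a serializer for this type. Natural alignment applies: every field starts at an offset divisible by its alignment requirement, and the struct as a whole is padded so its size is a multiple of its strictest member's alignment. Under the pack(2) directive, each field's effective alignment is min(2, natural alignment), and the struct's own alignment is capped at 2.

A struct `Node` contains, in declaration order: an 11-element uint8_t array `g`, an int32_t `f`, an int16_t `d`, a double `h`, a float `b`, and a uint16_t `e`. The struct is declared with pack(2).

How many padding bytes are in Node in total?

g at 0 (size 11, align 1) → ends 11
pad 1 to align 2 for f
f at 12 (size 4, align 2) → ends 16
d at 16 (size 2, align 2) → ends 18
h at 18 (size 8, align 2) → ends 26
b at 26 (size 4, align 2) → ends 30
e at 30 (size 2, align 2) → ends 32
total 32 bytes, alignment 2
data bytes 31, size 32 → padding 1

1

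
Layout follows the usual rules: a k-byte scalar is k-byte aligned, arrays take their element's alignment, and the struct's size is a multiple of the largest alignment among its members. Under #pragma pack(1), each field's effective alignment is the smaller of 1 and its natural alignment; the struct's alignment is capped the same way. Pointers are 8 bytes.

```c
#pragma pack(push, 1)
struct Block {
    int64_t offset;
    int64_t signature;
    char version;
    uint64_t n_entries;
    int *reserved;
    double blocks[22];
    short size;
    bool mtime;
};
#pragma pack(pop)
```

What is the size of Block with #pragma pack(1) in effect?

@0: offset [8B, align 1] → 8
@8: signature [8B, align 1] → 16
@16: version [1B, align 1] → 17
@17: n_entries [8B, align 1] → 25
@25: reserved [8B, align 1] → 33
@33: blocks [176B, align 1] → 209
@209: size [2B, align 1] → 211
@211: mtime [1B, align 1] → 212
size 212, align 1

212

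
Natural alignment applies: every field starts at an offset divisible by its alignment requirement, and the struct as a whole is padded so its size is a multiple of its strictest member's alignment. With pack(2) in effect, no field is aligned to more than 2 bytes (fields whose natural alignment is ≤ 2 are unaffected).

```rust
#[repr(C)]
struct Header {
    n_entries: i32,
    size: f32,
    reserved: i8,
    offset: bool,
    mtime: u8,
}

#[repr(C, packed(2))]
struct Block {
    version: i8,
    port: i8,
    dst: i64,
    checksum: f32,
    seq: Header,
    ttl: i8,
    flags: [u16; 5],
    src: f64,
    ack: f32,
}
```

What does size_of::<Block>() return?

50

Header: n_entries at 0 (size 4, align 4) → ends 4; size at 4 (size 4, align 4) → ends 8; reserved at 8 (size 1, align 1) → ends 9; offset at 9 (size 1, align 1) → ends 10; mtime at 10 (size 1, align 1) → ends 11; tail pad 1 to reach multiple of 4; total 12 bytes, alignment 4
version at 0 (size 1, align 1) → ends 1
port at 1 (size 1, align 1) → ends 2
dst at 2 (size 8, align 2) → ends 10
checksum at 10 (size 4, align 2) → ends 14
seq at 14 (size 12, align 2) → ends 26
ttl at 26 (size 1, align 1) → ends 27
pad 1 to align 2 for flags
flags at 28 (size 10, align 2) → ends 38
src at 38 (size 8, align 2) → ends 46
ack at 46 (size 4, align 2) → ends 50
total 50 bytes, alignment 2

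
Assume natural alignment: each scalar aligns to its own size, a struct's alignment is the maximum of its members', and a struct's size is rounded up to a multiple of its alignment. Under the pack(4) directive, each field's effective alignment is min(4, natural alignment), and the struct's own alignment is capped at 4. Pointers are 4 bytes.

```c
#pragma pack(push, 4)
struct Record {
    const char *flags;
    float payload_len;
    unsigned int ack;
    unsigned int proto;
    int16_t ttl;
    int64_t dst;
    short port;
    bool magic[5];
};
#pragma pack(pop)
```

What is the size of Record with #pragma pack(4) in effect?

@0: flags [4B, align 4] → 4
@4: payload_len [4B, align 4] → 8
@8: ack [4B, align 4] → 12
@12: proto [4B, align 4] → 16
@16: ttl [2B, align 2] → 18
+2 pad (align 4)
@20: dst [8B, align 4] → 28
@28: port [2B, align 2] → 30
@30: magic [5B, align 1] → 35
+1 tail pad (align 4)
size 36, align 4

36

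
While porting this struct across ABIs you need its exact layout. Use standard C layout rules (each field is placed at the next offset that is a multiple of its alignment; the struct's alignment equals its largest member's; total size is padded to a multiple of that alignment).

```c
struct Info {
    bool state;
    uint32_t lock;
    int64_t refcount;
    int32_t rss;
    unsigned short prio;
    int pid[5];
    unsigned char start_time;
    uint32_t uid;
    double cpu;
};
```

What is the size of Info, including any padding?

64

0..1  state  (1B, 1-aligned)
1..4  -- padding (3B)
4..8  lock  (4B, 4-aligned)
8..16  refcount  (8B, 8-aligned)
16..20  rss  (4B, 4-aligned)
20..22  prio  (2B, 2-aligned)
22..24  -- padding (2B)
24..44  pid  (20B, 4-aligned)
44..45  start_time  (1B, 1-aligned)
45..48  -- padding (3B)
48..52  uid  (4B, 4-aligned)
52..56  -- padding (4B)
56..64  cpu  (8B, 8-aligned)
sizeof = 64, alignof = 8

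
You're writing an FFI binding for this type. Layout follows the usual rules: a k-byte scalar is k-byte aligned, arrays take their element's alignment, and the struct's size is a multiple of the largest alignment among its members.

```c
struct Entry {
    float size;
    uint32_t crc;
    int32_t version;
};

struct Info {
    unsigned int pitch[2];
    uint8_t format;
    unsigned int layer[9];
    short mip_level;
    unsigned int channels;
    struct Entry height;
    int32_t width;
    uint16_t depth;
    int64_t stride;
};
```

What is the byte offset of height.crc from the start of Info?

60

Entry: size at 0 (size 4, align 4) → ends 4; crc at 4 (size 4, align 4) → ends 8; version at 8 (size 4, align 4) → ends 12; total 12 bytes, alignment 4
pitch at 0 (size 8, align 4) → ends 8
format at 8 (size 1, align 1) → ends 9
pad 3 to align 4 for layer
layer at 12 (size 36, align 4) → ends 48
mip_level at 48 (size 2, align 2) → ends 50
pad 2 to align 4 for channels
channels at 52 (size 4, align 4) → ends 56
height at 56 (size 12, align 4) → ends 68
within Entry: crc at 4
56 + 4 = 60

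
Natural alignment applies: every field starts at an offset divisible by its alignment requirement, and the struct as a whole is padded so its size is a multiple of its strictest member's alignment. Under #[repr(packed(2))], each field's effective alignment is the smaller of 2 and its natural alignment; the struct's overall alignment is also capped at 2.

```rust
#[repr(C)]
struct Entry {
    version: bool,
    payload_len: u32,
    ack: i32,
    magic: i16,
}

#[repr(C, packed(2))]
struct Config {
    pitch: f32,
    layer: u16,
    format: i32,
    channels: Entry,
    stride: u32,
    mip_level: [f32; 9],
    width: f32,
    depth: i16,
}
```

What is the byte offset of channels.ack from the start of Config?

18

Entry: version at 0 (size 1, align 1) → ends 1; pad 3 to align 4 for payload_len; payload_len at 4 (size 4, align 4) → ends 8; ack at 8 (size 4, align 4) → ends 12; magic at 12 (size 2, align 2) → ends 14; tail pad 2 to reach multiple of 4; total 16 bytes, alignment 4
pitch at 0 (size 4, align 2) → ends 4
layer at 4 (size 2, align 2) → ends 6
format at 6 (size 4, align 2) → ends 10
channels at 10 (size 16, align 2) → ends 26
within Entry: ack at 8
10 + 8 = 18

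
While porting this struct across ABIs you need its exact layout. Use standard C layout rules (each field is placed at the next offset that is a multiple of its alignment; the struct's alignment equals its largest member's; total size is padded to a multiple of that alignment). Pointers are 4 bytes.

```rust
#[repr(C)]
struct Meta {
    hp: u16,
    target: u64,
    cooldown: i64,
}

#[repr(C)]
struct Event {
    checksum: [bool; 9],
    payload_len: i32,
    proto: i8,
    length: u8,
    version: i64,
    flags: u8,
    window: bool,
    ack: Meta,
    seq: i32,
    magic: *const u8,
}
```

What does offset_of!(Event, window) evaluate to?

33

Meta: hp at 0 (size 2, align 2) → ends 2; pad 6 to align 8 for target; target at 8 (size 8, align 8) → ends 16; cooldown at 16 (size 8, align 8) → ends 24; total 24 bytes, alignment 8
checksum at 0 (size 9, align 1) → ends 9
pad 3 to align 4 for payload_len
payload_len at 12 (size 4, align 4) → ends 16
proto at 16 (size 1, align 1) → ends 17
length at 17 (size 1, align 1) → ends 18
pad 6 to align 8 for version
version at 24 (size 8, align 8) → ends 32
flags at 32 (size 1, align 1) → ends 33
window at 33 (size 1, align 1) → ends 34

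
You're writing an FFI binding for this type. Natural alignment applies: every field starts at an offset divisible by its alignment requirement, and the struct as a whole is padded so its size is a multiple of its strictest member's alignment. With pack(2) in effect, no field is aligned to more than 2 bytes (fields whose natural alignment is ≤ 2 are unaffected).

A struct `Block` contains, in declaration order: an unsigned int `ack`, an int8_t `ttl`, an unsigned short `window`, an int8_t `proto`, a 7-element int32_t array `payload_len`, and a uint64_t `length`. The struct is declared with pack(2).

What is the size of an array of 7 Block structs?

@0: ack [4B, align 2] → 4
@4: ttl [1B, align 1] → 5
+1 pad (align 2)
@6: window [2B, align 2] → 8
@8: proto [1B, align 1] → 9
+1 pad (align 2)
@10: payload_len [28B, align 2] → 38
@38: length [8B, align 2] → 46
size 46, align 2
array of 7: 7 × 46 = 322

322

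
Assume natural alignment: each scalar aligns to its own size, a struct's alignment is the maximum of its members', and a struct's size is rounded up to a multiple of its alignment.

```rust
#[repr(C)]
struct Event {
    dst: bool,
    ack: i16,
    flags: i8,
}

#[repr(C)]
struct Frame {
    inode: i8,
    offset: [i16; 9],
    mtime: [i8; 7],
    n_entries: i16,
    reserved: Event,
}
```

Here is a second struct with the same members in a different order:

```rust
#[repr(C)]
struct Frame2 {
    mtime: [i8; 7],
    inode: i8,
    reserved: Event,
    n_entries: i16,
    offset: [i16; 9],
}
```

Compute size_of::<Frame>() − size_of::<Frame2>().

2

Event: @0: dst [1B, align 1] → 1; +1 pad (align 2); @2: ack [2B, align 2] → 4; @4: flags [1B, align 1] → 5; +1 tail pad (align 2); size 6, align 2
@0: inode [1B, align 1] → 1
+1 pad (align 2)
@2: offset [18B, align 2] → 20
@20: mtime [7B, align 1] → 27
+1 pad (align 2)
@28: n_entries [2B, align 2] → 30
@30: reserved [6B, align 2] → 36
size 36, align 2
— Frame2 —
@0: mtime [7B, align 1] → 7
@7: inode [1B, align 1] → 8
@8: reserved [6B, align 2] → 14
@14: n_entries [2B, align 2] → 16
@16: offset [18B, align 2] → 34
size 34, align 2
36 − 34 = 2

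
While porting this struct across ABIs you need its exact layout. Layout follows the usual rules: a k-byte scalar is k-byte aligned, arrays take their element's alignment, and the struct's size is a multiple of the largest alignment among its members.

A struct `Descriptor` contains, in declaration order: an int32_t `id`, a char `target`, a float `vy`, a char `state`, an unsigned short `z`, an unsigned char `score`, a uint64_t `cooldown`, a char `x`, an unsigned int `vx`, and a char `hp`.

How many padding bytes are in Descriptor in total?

21

@0: id [4B, align 4] → 4
@4: target [1B, align 1] → 5
+3 pad (align 4)
@8: vy [4B, align 4] → 12
@12: state [1B, align 1] → 13
+1 pad (align 2)
@14: z [2B, align 2] → 16
@16: score [1B, align 1] → 17
+7 pad (align 8)
@24: cooldown [8B, align 8] → 32
@32: x [1B, align 1] → 33
+3 pad (align 4)
@36: vx [4B, align 4] → 40
@40: hp [1B, align 1] → 41
+7 tail pad (align 8)
size 48, align 8
data bytes 27, size 48 → padding 21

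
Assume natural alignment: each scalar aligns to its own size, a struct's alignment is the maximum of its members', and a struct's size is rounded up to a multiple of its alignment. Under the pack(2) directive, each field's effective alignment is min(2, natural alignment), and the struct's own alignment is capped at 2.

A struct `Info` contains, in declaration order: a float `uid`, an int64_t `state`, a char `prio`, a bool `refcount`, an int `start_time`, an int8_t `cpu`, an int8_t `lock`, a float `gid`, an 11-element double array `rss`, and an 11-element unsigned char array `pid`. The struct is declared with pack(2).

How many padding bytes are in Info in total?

uid at 0 (size 4, align 2) → ends 4
state at 4 (size 8, align 2) → ends 12
prio at 12 (size 1, align 1) → ends 13
refcount at 13 (size 1, align 1) → ends 14
start_time at 14 (size 4, align 2) → ends 18
cpu at 18 (size 1, align 1) → ends 19
lock at 19 (size 1, align 1) → ends 20
gid at 20 (size 4, align 2) → ends 24
rss at 24 (size 88, align 2) → ends 112
pid at 112 (size 11, align 1) → ends 123
tail pad 1 to reach multiple of 2
total 124 bytes, alignment 2
data bytes 123, size 124 → padding 1

1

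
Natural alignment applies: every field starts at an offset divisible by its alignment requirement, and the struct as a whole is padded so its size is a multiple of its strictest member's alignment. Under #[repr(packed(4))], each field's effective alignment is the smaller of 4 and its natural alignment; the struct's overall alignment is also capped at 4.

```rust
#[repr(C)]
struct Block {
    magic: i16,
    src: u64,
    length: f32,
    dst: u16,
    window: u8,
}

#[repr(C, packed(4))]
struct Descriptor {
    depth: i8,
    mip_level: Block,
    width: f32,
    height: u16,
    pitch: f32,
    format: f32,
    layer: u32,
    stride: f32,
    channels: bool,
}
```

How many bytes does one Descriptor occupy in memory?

Block: @0: magic [2B, align 2] → 2; +6 pad (align 8); @8: src [8B, align 8] → 16; @16: length [4B, align 4] → 20; @20: dst [2B, align 2] → 22; @22: window [1B, align 1] → 23; +1 tail pad (align 8); size 24, align 8
@0: depth [1B, align 1] → 1
+3 pad (align 4)
@4: mip_level [24B, align 4] → 28
@28: width [4B, align 4] → 32
@32: height [2B, align 2] → 34
+2 pad (align 4)
@36: pitch [4B, align 4] → 40
@40: format [4B, align 4] → 44
@44: layer [4B, align 4] → 48
@48: stride [4B, align 4] → 52
@52: channels [1B, align 1] → 53
+3 tail pad (align 4)
size 56, align 4

56 bytes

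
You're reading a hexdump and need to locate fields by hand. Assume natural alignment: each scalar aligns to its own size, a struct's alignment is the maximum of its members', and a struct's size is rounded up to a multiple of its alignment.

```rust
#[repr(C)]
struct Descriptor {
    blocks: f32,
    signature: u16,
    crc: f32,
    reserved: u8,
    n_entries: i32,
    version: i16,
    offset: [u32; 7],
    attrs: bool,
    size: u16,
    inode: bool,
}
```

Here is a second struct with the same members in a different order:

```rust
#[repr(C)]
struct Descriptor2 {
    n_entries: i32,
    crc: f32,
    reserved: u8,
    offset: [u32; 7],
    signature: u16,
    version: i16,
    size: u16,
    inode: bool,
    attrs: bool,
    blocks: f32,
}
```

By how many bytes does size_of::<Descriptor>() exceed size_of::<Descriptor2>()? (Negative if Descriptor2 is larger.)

8

blocks at 0 (size 4, align 4) → ends 4
signature at 4 (size 2, align 2) → ends 6
pad 2 to align 4 for crc
crc at 8 (size 4, align 4) → ends 12
reserved at 12 (size 1, align 1) → ends 13
pad 3 to align 4 for n_entries
n_entries at 16 (size 4, align 4) → ends 20
version at 20 (size 2, align 2) → ends 22
pad 2 to align 4 for offset
offset at 24 (size 28, align 4) → ends 52
attrs at 52 (size 1, align 1) → ends 53
pad 1 to align 2 for size
size at 54 (size 2, align 2) → ends 56
inode at 56 (size 1, align 1) → ends 57
tail pad 3 to reach multiple of 4
total 60 bytes, alignment 4
— Descriptor2 —
n_entries at 0 (size 4, align 4) → ends 4
crc at 4 (size 4, align 4) → ends 8
reserved at 8 (size 1, align 1) → ends 9
pad 3 to align 4 for offset
offset at 12 (size 28, align 4) → ends 40
signature at 40 (size 2, align 2) → ends 42
version at 42 (size 2, align 2) → ends 44
size at 44 (size 2, align 2) → ends 46
inode at 46 (size 1, align 1) → ends 47
attrs at 47 (size 1, align 1) → ends 48
blocks at 48 (size 4, align 4) → ends 52
total 52 bytes, alignment 4
60 − 52 = 8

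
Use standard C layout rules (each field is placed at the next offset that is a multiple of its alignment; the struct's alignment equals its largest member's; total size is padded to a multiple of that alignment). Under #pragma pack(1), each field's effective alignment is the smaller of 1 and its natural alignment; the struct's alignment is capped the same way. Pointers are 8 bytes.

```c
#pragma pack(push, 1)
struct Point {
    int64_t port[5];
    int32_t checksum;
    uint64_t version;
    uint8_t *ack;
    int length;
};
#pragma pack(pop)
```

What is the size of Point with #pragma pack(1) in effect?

port at 0 (size 40, align 1) → ends 40
checksum at 40 (size 4, align 1) → ends 44
version at 44 (size 8, align 1) → ends 52
ack at 52 (size 8, align 1) → ends 60
length at 60 (size 4, align 1) → ends 64
total 64 bytes, alignment 1

64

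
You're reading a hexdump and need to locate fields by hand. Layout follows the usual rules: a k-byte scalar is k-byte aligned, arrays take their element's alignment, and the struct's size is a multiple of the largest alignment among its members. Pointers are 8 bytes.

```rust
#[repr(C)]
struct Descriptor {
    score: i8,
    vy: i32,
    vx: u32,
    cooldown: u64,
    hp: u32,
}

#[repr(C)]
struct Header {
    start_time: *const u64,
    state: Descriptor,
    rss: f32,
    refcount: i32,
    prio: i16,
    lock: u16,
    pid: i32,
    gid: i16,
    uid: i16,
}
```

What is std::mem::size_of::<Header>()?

Descriptor: 0..1  score  (1B, 1-aligned); 1..4  -- padding (3B); 4..8  vy  (4B, 4-aligned); 8..12  vx  (4B, 4-aligned); 12..16  -- padding (4B); 16..24  cooldown  (8B, 8-aligned); 24..28  hp  (4B, 4-aligned); 28..32  -- tail padding (4B); sizeof = 32, alignof = 8
0..8  start_time  (8B, 8-aligned)
8..40  state  (32B, 8-aligned)
40..44  rss  (4B, 4-aligned)
44..48  refcount  (4B, 4-aligned)
48..50  prio  (2B, 2-aligned)
50..52  lock  (2B, 2-aligned)
52..56  pid  (4B, 4-aligned)
56..58  gid  (2B, 2-aligned)
58..60  uid  (2B, 2-aligned)
60..64  -- tail padding (4B)
sizeof = 64, alignof = 8

64 bytes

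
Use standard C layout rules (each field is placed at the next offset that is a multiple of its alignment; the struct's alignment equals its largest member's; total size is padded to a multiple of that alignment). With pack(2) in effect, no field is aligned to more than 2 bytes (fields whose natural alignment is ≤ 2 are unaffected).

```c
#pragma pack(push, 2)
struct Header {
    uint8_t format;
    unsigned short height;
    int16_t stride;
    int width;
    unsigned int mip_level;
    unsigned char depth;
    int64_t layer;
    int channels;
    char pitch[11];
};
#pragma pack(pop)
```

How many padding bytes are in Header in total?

3

0..1  format  (1B, 1-aligned)
1..2  -- padding (1B)
2..4  height  (2B, 2-aligned)
4..6  stride  (2B, 2-aligned)
6..10  width  (4B, 2-aligned)
10..14  mip_level  (4B, 2-aligned)
14..15  depth  (1B, 1-aligned)
15..16  -- padding (1B)
16..24  layer  (8B, 2-aligned)
24..28  channels  (4B, 2-aligned)
28..39  pitch  (11B, 1-aligned)
39..40  -- tail padding (1B)
sizeof = 40, alignof = 2
data bytes 37, size 40 → padding 3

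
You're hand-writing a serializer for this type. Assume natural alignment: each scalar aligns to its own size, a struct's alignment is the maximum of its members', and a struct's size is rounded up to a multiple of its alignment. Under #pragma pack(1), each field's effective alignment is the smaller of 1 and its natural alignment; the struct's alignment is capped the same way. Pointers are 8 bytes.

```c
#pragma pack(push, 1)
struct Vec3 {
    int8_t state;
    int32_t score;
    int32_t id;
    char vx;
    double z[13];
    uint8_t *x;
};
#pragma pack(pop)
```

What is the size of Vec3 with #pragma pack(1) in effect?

state at 0 (size 1, align 1) → ends 1
score at 1 (size 4, align 1) → ends 5
id at 5 (size 4, align 1) → ends 9
vx at 9 (size 1, align 1) → ends 10
z at 10 (size 104, align 1) → ends 114
x at 114 (size 8, align 1) → ends 122
total 122 bytes, alignment 1

122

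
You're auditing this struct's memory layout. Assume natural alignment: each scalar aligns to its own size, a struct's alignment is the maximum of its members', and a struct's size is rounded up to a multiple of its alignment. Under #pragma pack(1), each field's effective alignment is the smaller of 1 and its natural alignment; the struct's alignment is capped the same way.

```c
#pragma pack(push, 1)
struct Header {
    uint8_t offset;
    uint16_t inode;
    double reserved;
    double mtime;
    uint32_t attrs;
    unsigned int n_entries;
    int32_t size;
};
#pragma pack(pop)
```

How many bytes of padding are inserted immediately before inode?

0..1  offset  (1B, 1-aligned)
1..3  inode  (2B, 1-aligned)

0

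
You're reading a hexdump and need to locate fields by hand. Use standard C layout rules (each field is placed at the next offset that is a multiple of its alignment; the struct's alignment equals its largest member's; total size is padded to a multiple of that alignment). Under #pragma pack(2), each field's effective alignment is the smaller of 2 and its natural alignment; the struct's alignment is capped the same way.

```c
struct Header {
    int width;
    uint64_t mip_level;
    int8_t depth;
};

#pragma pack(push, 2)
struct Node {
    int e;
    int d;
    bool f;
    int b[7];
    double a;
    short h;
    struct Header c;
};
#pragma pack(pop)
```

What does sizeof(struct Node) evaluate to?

72 bytes

Header: @0: width [4B, align 4] → 4; +4 pad (align 8); @8: mip_level [8B, align 8] → 16; @16: depth [1B, align 1] → 17; +7 tail pad (align 8); size 24, align 8
@0: e [4B, align 2] → 4
@4: d [4B, align 2] → 8
@8: f [1B, align 1] → 9
+1 pad (align 2)
@10: b [28B, align 2] → 38
@38: a [8B, align 2] → 46
@46: h [2B, align 2] → 48
@48: c [24B, align 2] → 72
size 72, align 2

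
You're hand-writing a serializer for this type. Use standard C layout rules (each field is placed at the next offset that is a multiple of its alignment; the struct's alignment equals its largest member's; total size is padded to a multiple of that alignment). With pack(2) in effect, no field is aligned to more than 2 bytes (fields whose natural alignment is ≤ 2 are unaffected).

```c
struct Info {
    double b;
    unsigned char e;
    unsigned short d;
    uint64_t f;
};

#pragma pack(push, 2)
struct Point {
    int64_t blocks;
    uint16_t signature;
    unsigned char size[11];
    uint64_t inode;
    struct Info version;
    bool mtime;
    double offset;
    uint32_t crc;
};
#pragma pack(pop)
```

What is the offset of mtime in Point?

Info: @0: b [8B, align 8] → 8; @8: e [1B, align 1] → 9; +1 pad (align 2); @10: d [2B, align 2] → 12; +4 pad (align 8); @16: f [8B, align 8] → 24; size 24, align 8
@0: blocks [8B, align 2] → 8
@8: signature [2B, align 2] → 10
@10: size [11B, align 1] → 21
+1 pad (align 2)
@22: inode [8B, align 2] → 30
@30: version [24B, align 2] → 54
@54: mtime [1B, align 1] → 55

54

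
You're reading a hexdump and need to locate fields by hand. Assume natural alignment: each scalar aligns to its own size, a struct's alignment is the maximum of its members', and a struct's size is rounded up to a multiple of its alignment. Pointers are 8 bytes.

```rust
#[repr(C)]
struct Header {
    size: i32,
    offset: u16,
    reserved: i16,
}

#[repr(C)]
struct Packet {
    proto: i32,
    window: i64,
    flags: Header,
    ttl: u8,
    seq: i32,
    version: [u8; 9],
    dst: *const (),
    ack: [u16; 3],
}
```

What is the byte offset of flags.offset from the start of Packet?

20

Header: 0..4  size  (4B, 4-aligned); 4..6  offset  (2B, 2-aligned); 6..8  reserved  (2B, 2-aligned); sizeof = 8, alignof = 4
0..4  proto  (4B, 4-aligned)
4..8  -- padding (4B)
8..16  window  (8B, 8-aligned)
16..24  flags  (8B, 4-aligned)
within Header: offset at 4
16 + 4 = 20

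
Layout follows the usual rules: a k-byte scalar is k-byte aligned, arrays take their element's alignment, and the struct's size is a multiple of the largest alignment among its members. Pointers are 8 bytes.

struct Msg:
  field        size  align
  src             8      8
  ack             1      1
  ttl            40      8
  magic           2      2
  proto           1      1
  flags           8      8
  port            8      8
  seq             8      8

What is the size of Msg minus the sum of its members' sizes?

12

src at 0 (size 8, align 8) → ends 8
ack at 8 (size 1, align 1) → ends 9
pad 7 to align 8 for ttl
ttl at 16 (size 40, align 8) → ends 56
magic at 56 (size 2, align 2) → ends 58
proto at 58 (size 1, align 1) → ends 59
pad 5 to align 8 for flags
flags at 64 (size 8, align 8) → ends 72
port at 72 (size 8, align 8) → ends 80
seq at 80 (size 8, align 8) → ends 88
total 88 bytes, alignment 8
data bytes 76, size 88 → padding 12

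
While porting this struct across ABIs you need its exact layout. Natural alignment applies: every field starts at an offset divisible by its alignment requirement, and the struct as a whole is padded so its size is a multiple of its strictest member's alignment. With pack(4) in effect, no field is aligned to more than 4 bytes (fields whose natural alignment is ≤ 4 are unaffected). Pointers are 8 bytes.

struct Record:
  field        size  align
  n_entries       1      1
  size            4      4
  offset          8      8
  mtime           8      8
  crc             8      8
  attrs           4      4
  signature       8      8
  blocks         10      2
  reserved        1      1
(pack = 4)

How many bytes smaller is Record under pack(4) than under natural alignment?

natural layout:
  n_entries at 0 (size 1, align 1) → ends 1
  pad 3 to align 4 for size
  size at 4 (size 4, align 4) → ends 8
  offset at 8 (size 8, align 8) → ends 16
  mtime at 16 (size 8, align 8) → ends 24
  crc at 24 (size 8, align 8) → ends 32
  attrs at 32 (size 4, align 4) → ends 36
  pad 4 to align 8 for signature
  signature at 40 (size 8, align 8) → ends 48
  blocks at 48 (size 10, align 2) → ends 58
  reserved at 58 (size 1, align 1) → ends 59
  tail pad 5 to reach multiple of 8
  total 64 bytes, alignment 8
packed(4) layout:
  n_entries at 0 (size 1, align 1) → ends 1
  pad 3 to align 4 for size
  size at 4 (size 4, align 4) → ends 8
  offset at 8 (size 8, align 4) → ends 16
  mtime at 16 (size 8, align 4) → ends 24
  crc at 24 (size 8, align 4) → ends 32
  attrs at 32 (size 4, align 4) → ends 36
  signature at 36 (size 8, align 4) → ends 44
  blocks at 44 (size 10, align 2) → ends 54
  reserved at 54 (size 1, align 1) → ends 55
  tail pad 1 to reach multiple of 4
  total 56 bytes, alignment 4
64 − 56 = 8

8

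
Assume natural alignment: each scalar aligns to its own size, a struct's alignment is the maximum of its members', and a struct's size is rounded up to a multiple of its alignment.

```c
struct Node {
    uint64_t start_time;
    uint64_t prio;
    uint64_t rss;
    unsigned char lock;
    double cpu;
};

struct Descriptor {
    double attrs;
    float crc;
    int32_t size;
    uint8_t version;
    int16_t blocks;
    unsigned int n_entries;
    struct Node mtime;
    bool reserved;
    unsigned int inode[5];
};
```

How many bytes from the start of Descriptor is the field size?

Node: @0: start_time [8B, align 8] → 8; @8: prio [8B, align 8] → 16; @16: rss [8B, align 8] → 24; @24: lock [1B, align 1] → 25; +7 pad (align 8); @32: cpu [8B, align 8] → 40; size 40, align 8
@0: attrs [8B, align 8] → 8
@8: crc [4B, align 4] → 12
@12: size [4B, align 4] → 16

12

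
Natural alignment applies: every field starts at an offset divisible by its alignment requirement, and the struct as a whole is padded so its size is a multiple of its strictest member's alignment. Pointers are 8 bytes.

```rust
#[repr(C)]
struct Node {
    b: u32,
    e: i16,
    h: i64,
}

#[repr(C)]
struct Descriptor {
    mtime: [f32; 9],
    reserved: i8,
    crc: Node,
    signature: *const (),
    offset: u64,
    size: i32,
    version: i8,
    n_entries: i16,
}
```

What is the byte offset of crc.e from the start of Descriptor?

44

Node: @0: b [4B, align 4] → 4; @4: e [2B, align 2] → 6; +2 pad (align 8); @8: h [8B, align 8] → 16; size 16, align 8
@0: mtime [36B, align 4] → 36
@36: reserved [1B, align 1] → 37
+3 pad (align 8)
@40: crc [16B, align 8] → 56
within Node: e at 4
40 + 4 = 44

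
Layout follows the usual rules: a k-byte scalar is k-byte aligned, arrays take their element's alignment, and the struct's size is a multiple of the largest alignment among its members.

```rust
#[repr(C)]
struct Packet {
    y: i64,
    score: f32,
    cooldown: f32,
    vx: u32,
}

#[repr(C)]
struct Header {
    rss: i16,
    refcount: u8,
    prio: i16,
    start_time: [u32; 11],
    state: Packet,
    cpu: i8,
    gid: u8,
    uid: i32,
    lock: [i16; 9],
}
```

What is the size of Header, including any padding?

Packet: @0: y [8B, align 8] → 8; @8: score [4B, align 4] → 12; @12: cooldown [4B, align 4] → 16; @16: vx [4B, align 4] → 20; +4 tail pad (align 8); size 24, align 8
@0: rss [2B, align 2] → 2
@2: refcount [1B, align 1] → 3
+1 pad (align 2)
@4: prio [2B, align 2] → 6
+2 pad (align 4)
@8: start_time [44B, align 4] → 52
+4 pad (align 8)
@56: state [24B, align 8] → 80
@80: cpu [1B, align 1] → 81
@81: gid [1B, align 1] → 82
+2 pad (align 4)
@84: uid [4B, align 4] → 88
@88: lock [18B, align 2] → 106
+6 tail pad (align 8)
size 112, align 8

112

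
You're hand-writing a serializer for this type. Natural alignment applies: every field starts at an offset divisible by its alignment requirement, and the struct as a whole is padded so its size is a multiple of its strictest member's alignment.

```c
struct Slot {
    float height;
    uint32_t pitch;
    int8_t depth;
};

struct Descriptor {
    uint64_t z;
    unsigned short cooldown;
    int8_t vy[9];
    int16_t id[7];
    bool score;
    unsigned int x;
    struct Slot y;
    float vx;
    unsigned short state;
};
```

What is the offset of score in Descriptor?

Slot: @0: height [4B, align 4] → 4; @4: pitch [4B, align 4] → 8; @8: depth [1B, align 1] → 9; +3 tail pad (align 4); size 12, align 4
@0: z [8B, align 8] → 8
@8: cooldown [2B, align 2] → 10
@10: vy [9B, align 1] → 19
+1 pad (align 2)
@20: id [14B, align 2] → 34
@34: score [1B, align 1] → 35

34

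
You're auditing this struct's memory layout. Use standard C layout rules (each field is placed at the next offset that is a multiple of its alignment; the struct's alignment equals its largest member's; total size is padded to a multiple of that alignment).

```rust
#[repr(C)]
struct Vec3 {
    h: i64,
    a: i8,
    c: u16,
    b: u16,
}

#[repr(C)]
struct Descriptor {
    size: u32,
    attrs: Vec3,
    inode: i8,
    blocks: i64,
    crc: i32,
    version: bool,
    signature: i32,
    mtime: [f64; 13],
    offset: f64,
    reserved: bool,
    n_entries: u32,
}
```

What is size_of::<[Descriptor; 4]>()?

Vec3: @0: h [8B, align 8] → 8; @8: a [1B, align 1] → 9; +1 pad (align 2); @10: c [2B, align 2] → 12; @12: b [2B, align 2] → 14; +2 tail pad (align 8); size 16, align 8
@0: size [4B, align 4] → 4
+4 pad (align 8)
@8: attrs [16B, align 8] → 24
@24: inode [1B, align 1] → 25
+7 pad (align 8)
@32: blocks [8B, align 8] → 40
@40: crc [4B, align 4] → 44
@44: version [1B, align 1] → 45
+3 pad (align 4)
@48: signature [4B, align 4] → 52
+4 pad (align 8)
@56: mtime [104B, align 8] → 160
@160: offset [8B, align 8] → 168
@168: reserved [1B, align 1] → 169
+3 pad (align 4)
@172: n_entries [4B, align 4] → 176
size 176, align 8
array of 4: 4 × 176 = 704

704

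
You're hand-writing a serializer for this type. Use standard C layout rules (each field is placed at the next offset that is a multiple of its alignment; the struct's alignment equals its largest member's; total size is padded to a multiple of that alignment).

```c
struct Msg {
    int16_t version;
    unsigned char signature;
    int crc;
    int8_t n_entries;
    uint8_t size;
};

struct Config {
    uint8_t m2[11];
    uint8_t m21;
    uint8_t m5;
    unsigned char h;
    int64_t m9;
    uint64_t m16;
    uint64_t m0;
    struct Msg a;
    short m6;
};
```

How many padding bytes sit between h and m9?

Msg: version at 0 (size 2, align 2) → ends 2; signature at 2 (size 1, align 1) → ends 3; pad 1 to align 4 for crc; crc at 4 (size 4, align 4) → ends 8; n_entries at 8 (size 1, align 1) → ends 9; size at 9 (size 1, align 1) → ends 10; tail pad 2 to reach multiple of 4; total 12 bytes, alignment 4
m2 at 0 (size 11, align 1) → ends 11
m21 at 11 (size 1, align 1) → ends 12
m5 at 12 (size 1, align 1) → ends 13
h at 13 (size 1, align 1) → ends 14
pad 2 to align 8 for m9
m9 at 16 (size 8, align 8) → ends 24

2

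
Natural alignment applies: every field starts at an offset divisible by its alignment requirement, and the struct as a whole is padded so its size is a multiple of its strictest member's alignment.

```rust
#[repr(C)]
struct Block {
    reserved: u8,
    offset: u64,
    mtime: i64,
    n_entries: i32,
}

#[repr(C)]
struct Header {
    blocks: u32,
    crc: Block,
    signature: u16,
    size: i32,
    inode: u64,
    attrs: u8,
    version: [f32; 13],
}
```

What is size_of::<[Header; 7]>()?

784

Block: 0..1  reserved  (1B, 1-aligned); 1..8  -- padding (7B); 8..16  offset  (8B, 8-aligned); 16..24  mtime  (8B, 8-aligned); 24..28  n_entries  (4B, 4-aligned); 28..32  -- tail padding (4B); sizeof = 32, alignof = 8
0..4  blocks  (4B, 4-aligned)
4..8  -- padding (4B)
8..40  crc  (32B, 8-aligned)
40..42  signature  (2B, 2-aligned)
42..44  -- padding (2B)
44..48  size  (4B, 4-aligned)
48..56  inode  (8B, 8-aligned)
56..57  attrs  (1B, 1-aligned)
57..60  -- padding (3B)
60..112  version  (52B, 4-aligned)
sizeof = 112, alignof = 8
array of 7: 7 × 112 = 784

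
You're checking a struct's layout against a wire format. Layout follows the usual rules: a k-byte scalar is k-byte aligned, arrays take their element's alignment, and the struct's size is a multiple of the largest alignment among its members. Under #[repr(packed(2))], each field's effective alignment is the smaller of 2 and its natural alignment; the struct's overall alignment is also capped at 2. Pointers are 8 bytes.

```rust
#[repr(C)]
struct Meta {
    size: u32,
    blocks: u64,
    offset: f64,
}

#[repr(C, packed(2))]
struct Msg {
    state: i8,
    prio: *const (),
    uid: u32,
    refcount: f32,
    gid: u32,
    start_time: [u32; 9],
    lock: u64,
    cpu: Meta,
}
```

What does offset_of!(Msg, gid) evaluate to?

Meta: 0..4  size  (4B, 4-aligned); 4..8  -- padding (4B); 8..16  blocks  (8B, 8-aligned); 16..24  offset  (8B, 8-aligned); sizeof = 24, alignof = 8
0..1  state  (1B, 1-aligned)
1..2  -- padding (1B)
2..10  prio  (8B, 2-aligned)
10..14  uid  (4B, 2-aligned)
14..18  refcount  (4B, 2-aligned)
18..22  gid  (4B, 2-aligned)

18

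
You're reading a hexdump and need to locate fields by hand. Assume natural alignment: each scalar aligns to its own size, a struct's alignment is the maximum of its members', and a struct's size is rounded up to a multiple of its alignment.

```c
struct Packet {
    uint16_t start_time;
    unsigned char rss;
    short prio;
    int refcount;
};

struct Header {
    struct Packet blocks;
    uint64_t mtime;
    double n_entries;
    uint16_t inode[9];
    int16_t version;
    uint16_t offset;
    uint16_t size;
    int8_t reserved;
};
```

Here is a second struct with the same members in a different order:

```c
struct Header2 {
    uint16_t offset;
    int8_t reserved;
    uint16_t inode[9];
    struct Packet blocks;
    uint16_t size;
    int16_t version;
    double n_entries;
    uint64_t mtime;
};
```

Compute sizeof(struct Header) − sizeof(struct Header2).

8

Packet: @0: start_time [2B, align 2] → 2; @2: rss [1B, align 1] → 3; +1 pad (align 2); @4: prio [2B, align 2] → 6; +2 pad (align 4); @8: refcount [4B, align 4] → 12; size 12, align 4
@0: blocks [12B, align 4] → 12
+4 pad (align 8)
@16: mtime [8B, align 8] → 24
@24: n_entries [8B, align 8] → 32
@32: inode [18B, align 2] → 50
@50: version [2B, align 2] → 52
@52: offset [2B, align 2] → 54
@54: size [2B, align 2] → 56
@56: reserved [1B, align 1] → 57
+7 tail pad (align 8)
size 64, align 8
— Header2 —
@0: offset [2B, align 2] → 2
@2: reserved [1B, align 1] → 3
+1 pad (align 2)
@4: inode [18B, align 2] → 22
+2 pad (align 4)
@24: blocks [12B, align 4] → 36
@36: size [2B, align 2] → 38
@38: version [2B, align 2] → 40
@40: n_entries [8B, align 8] → 48
@48: mtime [8B, align 8] → 56
size 56, align 8
64 − 56 = 8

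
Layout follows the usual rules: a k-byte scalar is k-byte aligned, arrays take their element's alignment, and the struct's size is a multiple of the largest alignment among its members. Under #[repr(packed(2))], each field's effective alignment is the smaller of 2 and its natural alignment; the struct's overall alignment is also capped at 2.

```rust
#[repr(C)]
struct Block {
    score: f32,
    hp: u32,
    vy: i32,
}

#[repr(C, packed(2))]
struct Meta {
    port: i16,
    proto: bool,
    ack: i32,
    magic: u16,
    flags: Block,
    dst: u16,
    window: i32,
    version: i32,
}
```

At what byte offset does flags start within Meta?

Block: score at 0 (size 4, align 4) → ends 4; hp at 4 (size 4, align 4) → ends 8; vy at 8 (size 4, align 4) → ends 12; total 12 bytes, alignment 4
port at 0 (size 2, align 2) → ends 2
proto at 2 (size 1, align 1) → ends 3
pad 1 to align 2 for ack
ack at 4 (size 4, align 2) → ends 8
magic at 8 (size 2, align 2) → ends 10
flags at 10 (size 12, align 2) → ends 22

10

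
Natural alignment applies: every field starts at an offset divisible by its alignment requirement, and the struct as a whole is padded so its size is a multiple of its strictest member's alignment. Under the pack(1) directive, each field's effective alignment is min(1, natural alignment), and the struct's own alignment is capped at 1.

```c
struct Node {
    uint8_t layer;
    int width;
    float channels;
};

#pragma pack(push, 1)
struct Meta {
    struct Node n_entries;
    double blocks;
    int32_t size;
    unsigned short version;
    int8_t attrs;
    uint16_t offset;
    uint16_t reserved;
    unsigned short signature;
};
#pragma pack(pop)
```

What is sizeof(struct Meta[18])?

594

Node: 0..1  layer  (1B, 1-aligned); 1..4  -- padding (3B); 4..8  width  (4B, 4-aligned); 8..12  channels  (4B, 4-aligned); sizeof = 12, alignof = 4
0..12  n_entries  (12B, 1-aligned)
12..20  blocks  (8B, 1-aligned)
20..24  size  (4B, 1-aligned)
24..26  version  (2B, 1-aligned)
26..27  attrs  (1B, 1-aligned)
27..29  offset  (2B, 1-aligned)
29..31  reserved  (2B, 1-aligned)
31..33  signature  (2B, 1-aligned)
sizeof = 33, alignof = 1
array of 18: 18 × 33 = 594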